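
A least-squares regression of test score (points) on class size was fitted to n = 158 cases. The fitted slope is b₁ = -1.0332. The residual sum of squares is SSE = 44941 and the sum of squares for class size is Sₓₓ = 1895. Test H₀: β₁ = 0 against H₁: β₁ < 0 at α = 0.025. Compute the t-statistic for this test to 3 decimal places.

t = -2.650

MSE = SSE/(n − 2) = 44941/156 = 288.083.
SE(b₁) = √(MSE/Sₓₓ) = √(288.083/1895) = 0.389901.
t = -1.0332 / 0.389901 = -2.650.
df = n − 2 = 156.
One-sided p ≈ 0.0044, which is < 0.025, so reject H₀.
There is evidence that the true slope on class size is negative.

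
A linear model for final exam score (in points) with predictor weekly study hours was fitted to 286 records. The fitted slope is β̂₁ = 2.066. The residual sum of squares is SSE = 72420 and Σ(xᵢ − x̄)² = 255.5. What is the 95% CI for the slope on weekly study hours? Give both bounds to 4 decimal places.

(0.0996, 4.0324)

MSE = SSE/(n − 2) = 72420/284 = 255.
SE(β̂₁) = √(MSE/Sₓₓ) = √(255/255.5) = 0.999021.
df = n − 2 = 284.
t* = t_{0.025, 284} = 1.968352.
Margin = t* × SE = 1.968352 × 0.999021 = 1.966425.
CI: 2.066 ± 1.966425 → (0.0996, 4.0324).
With 95% confidence, each one-unit increase in weekly study hours is associated with a change of between 0.0996 and 4.0324 points in final exam score.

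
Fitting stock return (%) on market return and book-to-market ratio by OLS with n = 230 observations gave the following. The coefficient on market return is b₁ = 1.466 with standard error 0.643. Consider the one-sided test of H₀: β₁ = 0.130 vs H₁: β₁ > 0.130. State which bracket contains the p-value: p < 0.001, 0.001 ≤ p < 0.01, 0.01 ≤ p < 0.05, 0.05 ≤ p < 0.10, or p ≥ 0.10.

t = (1.466 − 0.130) / 0.643 = 2.078.
df = n − k − 1 = 230 − 2 − 1 = 227.
One-sided p = P(T_{227} > t) ≈ 0.0194.
So 0.01 ≤ p < 0.05.

0.01 ≤ p < 0.05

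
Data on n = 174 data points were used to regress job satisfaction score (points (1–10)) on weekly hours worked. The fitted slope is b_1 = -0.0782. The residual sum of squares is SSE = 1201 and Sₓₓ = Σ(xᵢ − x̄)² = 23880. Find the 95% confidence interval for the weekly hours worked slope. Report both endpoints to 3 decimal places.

(-0.112, -0.044)

MSE = SSE/(n − 2) = 1201/172 = 6.98256.
SE(b_1) = √(MSE/Sₓₓ) = √(6.98256/23880) = 0.0170998.
df = n − 2 = 172.
t* = t_{0.025, 172} = 1.973852.
Margin = t* × SE = 1.973852 × 0.0170998 = 0.03375.
CI: -0.0782 ± 0.03375 → (-0.112, -0.044).
With 95% confidence, each one-unit increase in weekly hours worked is associated with a change of between -0.112 and -0.044 points (1–10) in job satisfaction score.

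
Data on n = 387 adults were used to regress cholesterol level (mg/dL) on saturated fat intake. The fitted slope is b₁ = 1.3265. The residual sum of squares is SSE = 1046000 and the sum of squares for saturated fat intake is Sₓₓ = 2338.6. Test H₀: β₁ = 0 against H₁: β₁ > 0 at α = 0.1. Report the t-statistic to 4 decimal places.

MSE = SSE/(n − 2) = 1046000/385 = 2716.88.
SE(b₁) = √(MSE/Sₓₓ) = √(2716.88/2338.6) = 1.07785.
t = 1.3265 / 1.07785 = 1.2307.
df = n − 2 = 385.
One-sided p ≈ 0.1096, which is ≥ 0.1, so fail to reject H₀.
The data do not give significant evidence that the true slope on saturated fat intake is positive.

t = 1.2307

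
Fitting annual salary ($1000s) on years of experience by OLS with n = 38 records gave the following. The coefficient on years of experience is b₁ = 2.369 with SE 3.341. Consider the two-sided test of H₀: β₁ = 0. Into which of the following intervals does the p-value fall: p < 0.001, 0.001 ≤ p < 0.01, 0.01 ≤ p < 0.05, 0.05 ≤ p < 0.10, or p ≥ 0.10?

p ≥ 0.10

t = 2.369 / 3.341 = 0.709.
df = n − 2 = 38 − 2 = 36.
Two-sided p = 2·P(T_{36} > |t|) ≈ 0.4828.
So p ≥ 0.10.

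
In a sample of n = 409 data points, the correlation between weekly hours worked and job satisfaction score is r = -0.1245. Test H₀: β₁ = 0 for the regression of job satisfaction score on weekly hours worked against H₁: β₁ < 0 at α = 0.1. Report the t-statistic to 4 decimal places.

t = r·√(n − 2)/√(1 − r²) = -0.1245·√407/√0.9845 = -2.5314.
df = n − 2 = 407.
One-sided p ≈ 0.0059, which is < 0.1, so reject H₀.
There is evidence of a linear association between weekly hours worked and job satisfaction score.

t = -2.5314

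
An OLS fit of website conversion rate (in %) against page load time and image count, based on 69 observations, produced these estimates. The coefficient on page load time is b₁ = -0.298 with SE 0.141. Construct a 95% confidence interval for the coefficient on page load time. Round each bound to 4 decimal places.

(-0.5795, -0.0165)

df = n − k − 1 = 69 − 2 − 1 = 66.
t* = t_{0.025, 66} = 1.996564.
Margin = t* × SE = 1.996564 × 0.141 = 0.281516.
CI: -0.298 ± 0.281516 → (-0.5795, -0.0165).
With 95% confidence, each one-unit increase in page load time is associated with a change of between -0.5795 and -0.0165 % in website conversion rate, holding the other predictors fixed.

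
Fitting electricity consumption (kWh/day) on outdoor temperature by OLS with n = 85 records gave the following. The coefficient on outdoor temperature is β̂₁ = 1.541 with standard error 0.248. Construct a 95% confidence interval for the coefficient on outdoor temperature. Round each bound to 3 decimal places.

df = n − 2 = 85 − 2 = 83.
t* = t_{0.025, 83} = 1.98896.
Margin = t* × SE = 1.98896 × 0.248 = 0.49326.
CI: 1.541 ± 0.49326 → (1.048, 2.034).
With 95% confidence, each one-unit increase in outdoor temperature is associated with a change of between 1.048 and 2.034 kWh/day in electricity consumption.

(1.048, 2.034)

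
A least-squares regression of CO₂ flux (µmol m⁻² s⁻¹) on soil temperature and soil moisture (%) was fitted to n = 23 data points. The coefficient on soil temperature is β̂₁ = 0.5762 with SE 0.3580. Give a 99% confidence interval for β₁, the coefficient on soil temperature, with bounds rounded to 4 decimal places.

(-0.4424, 1.5948)

df = n − k − 1 = 23 − 2 − 1 = 20.
t* = t_{0.005, 20} = 2.84534.
Margin = t* × SE = 2.84534 × 0.3580 = 1.018632.
CI: 0.5762 ± 1.018632 → (-0.4424, 1.5948).
With 99% confidence, each one-unit increase in soil temperature is associated with a change of between -0.4424 and 1.5948 µmol m⁻² s⁻¹ in CO₂ flux, holding the other predictors fixed.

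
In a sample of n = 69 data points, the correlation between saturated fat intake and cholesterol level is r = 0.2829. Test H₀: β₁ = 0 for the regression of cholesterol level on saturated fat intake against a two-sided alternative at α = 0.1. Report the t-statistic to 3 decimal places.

t = 2.414

t = r·√(n − 2)/√(1 − r²) = 0.2829·√67/√0.919968 = 2.414.
df = n − 2 = 67.
Two-sided p ≈ 0.0185, which is < 0.1, so reject H₀.
There is evidence of a linear association between saturated fat intake and cholesterol level.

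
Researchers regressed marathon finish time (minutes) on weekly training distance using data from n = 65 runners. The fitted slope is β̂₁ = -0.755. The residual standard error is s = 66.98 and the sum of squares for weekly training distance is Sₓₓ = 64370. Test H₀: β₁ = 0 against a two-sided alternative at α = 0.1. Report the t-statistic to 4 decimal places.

t = -2.8599

SE(β̂₁) = s/√Sₓₓ = 66.98/√64370 = 0.264.
t = -0.755 / 0.264 = -2.8599.
df = n − 2 = 63.
Two-sided p ≈ 0.0057, which is < 0.1, so reject H₀.
There is evidence that weekly training distance is associated with marathon finish time.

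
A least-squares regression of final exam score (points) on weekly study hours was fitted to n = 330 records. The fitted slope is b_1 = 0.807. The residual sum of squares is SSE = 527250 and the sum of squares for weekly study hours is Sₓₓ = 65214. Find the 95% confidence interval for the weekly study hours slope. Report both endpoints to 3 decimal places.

MSE = SSE/(n − 2) = 527250/328 = 1607.47.
SE(b_1) = √(MSE/Sₓₓ) = √(1607.47/65214) = 0.157.
df = n − 2 = 328.
t* = t_{0.025, 328} = 1.967223.
Margin = t* × SE = 1.967223 × 0.157 = 0.30885.
CI: 0.807 ± 0.30885 → (0.498, 1.116).
With 95% confidence, each one-unit increase in weekly study hours is associated with a change of between 0.498 and 1.116 points in final exam score.

(0.498, 1.116)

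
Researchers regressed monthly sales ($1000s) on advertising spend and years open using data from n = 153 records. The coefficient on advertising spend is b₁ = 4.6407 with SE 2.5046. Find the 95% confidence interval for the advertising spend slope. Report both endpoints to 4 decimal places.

df = n − k − 1 = 153 − 2 − 1 = 150.
t* = t_{0.025, 150} = 1.975905.
Margin = t* × SE = 1.975905 × 2.5046 = 4.948852.
CI: 4.6407 ± 4.948852 → (-0.3082, 9.5896).
With 95% confidence, each one-unit increase in advertising spend is associated with a change of between -0.3082 and 9.5896 $1000s in monthly sales, holding the other predictors fixed.

(-0.3082, 9.5896)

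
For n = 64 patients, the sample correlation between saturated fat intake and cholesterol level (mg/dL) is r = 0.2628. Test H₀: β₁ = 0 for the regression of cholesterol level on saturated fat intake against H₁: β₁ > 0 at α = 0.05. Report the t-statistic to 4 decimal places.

t = r·√(n − 2)/√(1 − r²) = 0.2628·√62/√0.930936 = 2.1447.
df = n − 2 = 62.
One-sided p ≈ 0.0180, which is < 0.05, so reject H₀.
There is evidence of a linear association between saturated fat intake and cholesterol level.

t = 2.1447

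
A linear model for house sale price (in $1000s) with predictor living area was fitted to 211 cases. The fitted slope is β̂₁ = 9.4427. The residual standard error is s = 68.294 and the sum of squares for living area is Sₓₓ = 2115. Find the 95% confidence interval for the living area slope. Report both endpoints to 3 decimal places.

(6.515, 12.370)

SE(β̂₁) = s/√Sₓₓ = 68.294/√2115 = 1.485.
df = n − 2 = 209.
t* = t_{0.025, 209} = 1.971379.
Margin = t* × SE = 1.971379 × 1.485 = 2.92750.
CI: 9.4427 ± 2.92750 → (6.515, 12.370).
With 95% confidence, each one-unit increase in living area is associated with a change of between 6.515 and 12.370 $1000s in house sale price.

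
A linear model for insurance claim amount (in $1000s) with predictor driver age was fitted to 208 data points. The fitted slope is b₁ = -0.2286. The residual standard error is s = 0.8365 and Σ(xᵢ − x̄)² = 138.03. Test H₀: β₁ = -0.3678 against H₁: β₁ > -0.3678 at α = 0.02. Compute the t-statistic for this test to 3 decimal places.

t = 1.955

SE(b₁) = s/√Sₓₓ = 0.8365/√138.03 = 0.0711999.
t = (-0.2286 − (-0.3678)) / 0.0711999 = 1.955.
df = n − 2 = 206.
One-sided p ≈ 0.0260, which is ≥ 0.02, so fail to reject H₀.
The data do not give significant evidence that the true slope on driver age exceeds -0.3678 $1000s per unit.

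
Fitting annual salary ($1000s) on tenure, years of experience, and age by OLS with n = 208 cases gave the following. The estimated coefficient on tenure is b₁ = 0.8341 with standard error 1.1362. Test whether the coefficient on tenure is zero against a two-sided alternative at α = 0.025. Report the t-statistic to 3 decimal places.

t = 0.734

H₀: β₁ = 0 vs H₁: β₁ ≠ 0.
t = (b₁ − β₁⁰)/SE = 0.8341 / 1.1362 = 0.734.
df = n − k − 1 = 208 − 3 − 1 = 204.
Two-sided p ≈ 0.4637, which is ≥ 0.025, so fail to reject H₀.
The data do not give significant evidence of an association between tenure and annual salary, after adjusting for the other predictors.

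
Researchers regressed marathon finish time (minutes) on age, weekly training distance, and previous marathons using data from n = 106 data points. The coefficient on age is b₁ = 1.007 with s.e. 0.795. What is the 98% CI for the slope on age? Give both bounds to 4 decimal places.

(-0.8720, 2.8860)

df = n − k − 1 = 106 − 3 − 1 = 102.
t* = t_{0.01, 102} = 2.363464.
Margin = t* × SE = 2.363464 × 0.795 = 1.878954.
CI: 1.007 ± 1.878954 → (-0.8720, 2.8860).
With 98% confidence, each one-unit increase in age is associated with a change of between -0.8720 and 2.8860 minutes in marathon finish time, holding the other predictors fixed.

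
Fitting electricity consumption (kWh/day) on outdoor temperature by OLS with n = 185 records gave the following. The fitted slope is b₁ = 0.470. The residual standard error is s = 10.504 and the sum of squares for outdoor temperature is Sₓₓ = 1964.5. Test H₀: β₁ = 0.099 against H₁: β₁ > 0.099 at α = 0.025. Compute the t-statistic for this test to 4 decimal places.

t = 1.5655

SE(b₁) = s/√Sₓₓ = 10.504/√1964.5 = 0.236989.
t = (0.470 − 0.099) / 0.236989 = 1.5655.
df = n − 2 = 183.
One-sided p ≈ 0.0596, which is ≥ 0.025, so fail to reject H₀.
The data do not give significant evidence that the true slope on outdoor temperature exceeds 0.099 kWh/day per unit.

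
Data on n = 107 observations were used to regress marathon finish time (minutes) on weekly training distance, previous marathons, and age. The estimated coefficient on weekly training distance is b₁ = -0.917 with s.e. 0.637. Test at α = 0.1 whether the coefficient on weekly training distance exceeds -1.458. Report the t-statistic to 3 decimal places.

H₀: β₁ = -1.458 vs H₁: β₁ > -1.458.
t = (b₁ − β₁⁰)/SE = (-0.917 − (-1.458)) / 0.637 = 0.849.
df = n − k − 1 = 107 − 3 − 1 = 103.
One-sided p ≈ 0.1988, which is ≥ 0.1, so fail to reject H₀.
The data do not give significant evidence that the true slope on weekly training distance exceeds -1.458 minutes per unit, holding the other predictors fixed.

t = 0.849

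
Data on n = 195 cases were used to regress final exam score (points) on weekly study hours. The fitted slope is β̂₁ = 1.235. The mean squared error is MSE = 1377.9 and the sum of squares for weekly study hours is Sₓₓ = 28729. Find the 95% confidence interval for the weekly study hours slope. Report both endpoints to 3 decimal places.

SE(β̂₁) = √(MSE/Sₓₓ) = √(1377.9/28729) = 0.219002.
df = n − 2 = 193.
t* = t_{0.025, 193} = 1.972332.
Margin = t* × SE = 1.972332 × 0.219002 = 0.43195.
CI: 1.235 ± 0.43195 → (0.803, 1.667).
With 95% confidence, each one-unit increase in weekly study hours is associated with a change of between 0.803 and 1.667 points in final exam score.

(0.803, 1.667)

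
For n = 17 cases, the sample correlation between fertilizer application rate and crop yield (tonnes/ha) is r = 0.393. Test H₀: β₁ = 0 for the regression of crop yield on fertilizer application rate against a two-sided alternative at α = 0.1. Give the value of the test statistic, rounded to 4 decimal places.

t = 1.6553

t = r·√(n − 2)/√(1 − r²) = 0.393·√15/√0.845551 = 1.6553.
df = n − 2 = 15.
Two-sided p ≈ 0.1186, which is ≥ 0.1, so fail to reject H₀.
The data do not give significant evidence of a linear association between fertilizer application rate and crop yield.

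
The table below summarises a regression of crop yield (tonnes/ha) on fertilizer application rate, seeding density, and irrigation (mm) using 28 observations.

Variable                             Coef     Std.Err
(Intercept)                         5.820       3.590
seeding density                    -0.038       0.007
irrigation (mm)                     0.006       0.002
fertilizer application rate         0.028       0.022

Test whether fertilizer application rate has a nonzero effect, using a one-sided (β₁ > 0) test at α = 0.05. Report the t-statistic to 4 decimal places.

Read off: b = 0.028, SE = 0.022 for fertilizer application rate.
H₀: β₁ = 0 vs H₁: β₁ > 0.
t = 0.028 / 0.022 = 1.2727.
df = n − k − 1 = 28 − 3 − 1 = 24.
One-sided p ≈ 0.1077, which is ≥ 0.05, so fail to reject H₀.
The data do not give significant evidence that the true slope on fertilizer application rate is positive, holding the other predictors fixed.

t = 1.2727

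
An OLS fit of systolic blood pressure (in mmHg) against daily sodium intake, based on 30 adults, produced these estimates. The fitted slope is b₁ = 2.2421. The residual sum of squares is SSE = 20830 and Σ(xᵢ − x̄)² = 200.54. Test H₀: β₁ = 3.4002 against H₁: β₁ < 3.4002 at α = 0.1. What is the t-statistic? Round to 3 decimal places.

t = -0.601

MSE = SSE/(n − 2) = 20830/28 = 743.929.
SE(b₁) = √(MSE/Sₓₓ) = √(743.929/200.54) = 1.92604.
t = (2.2421 − 3.4002) / 1.92604 = -0.601.
df = n − 2 = 28.
One-sided p ≈ 0.2762, which is ≥ 0.1, so fail to reject H₀.
The data do not give significant evidence that the true slope on daily sodium intake is below 3.4002 mmHg per unit.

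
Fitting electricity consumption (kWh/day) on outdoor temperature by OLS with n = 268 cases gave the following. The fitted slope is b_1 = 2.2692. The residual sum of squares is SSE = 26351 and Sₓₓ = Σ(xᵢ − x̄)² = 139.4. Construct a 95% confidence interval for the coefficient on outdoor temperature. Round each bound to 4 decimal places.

(0.6094, 3.9290)

MSE = SSE/(n − 2) = 26351/266 = 99.0639.
SE(b_1) = √(MSE/Sₓₓ) = √(99.0639/139.4) = 0.842998.
df = n − 2 = 266.
t* = t_{0.025, 266} = 1.968922.
Margin = t* × SE = 1.968922 × 0.842998 = 1.659797.
CI: 2.2692 ± 1.659797 → (0.6094, 3.9290).
With 95% confidence, each one-unit increase in outdoor temperature is associated with a change of between 0.6094 and 3.9290 kWh/day in electricity consumption.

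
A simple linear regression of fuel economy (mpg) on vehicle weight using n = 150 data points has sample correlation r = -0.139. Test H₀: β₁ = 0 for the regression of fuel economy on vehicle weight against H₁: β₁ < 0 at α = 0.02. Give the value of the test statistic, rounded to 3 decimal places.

t = r·√(n − 2)/√(1 − r²) = -0.139·√148/√0.980679 = -1.708.
df = n − 2 = 148.
One-sided p ≈ 0.0449, which is ≥ 0.02, so fail to reject H₀.
The data do not give significant evidence of a linear association between vehicle weight and fuel economy.

t = -1.708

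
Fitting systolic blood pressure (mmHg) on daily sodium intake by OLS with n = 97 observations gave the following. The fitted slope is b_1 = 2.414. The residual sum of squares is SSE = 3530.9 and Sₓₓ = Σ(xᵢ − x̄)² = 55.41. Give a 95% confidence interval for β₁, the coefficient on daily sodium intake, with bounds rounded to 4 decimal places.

MSE = SSE/(n − 2) = 3530.9/95 = 37.1674.
SE(b_1) = √(MSE/Sₓₓ) = √(37.1674/55.41) = 0.819006.
df = n − 2 = 95.
t* = t_{0.025, 95} = 1.985251.
Margin = t* × SE = 1.985251 × 0.819006 = 1.625932.
CI: 2.414 ± 1.625932 → (0.7881, 4.0399).
With 95% confidence, each one-unit increase in daily sodium intake is associated with a change of between 0.7881 and 4.0399 mmHg in systolic blood pressure.

(0.7881, 4.0399)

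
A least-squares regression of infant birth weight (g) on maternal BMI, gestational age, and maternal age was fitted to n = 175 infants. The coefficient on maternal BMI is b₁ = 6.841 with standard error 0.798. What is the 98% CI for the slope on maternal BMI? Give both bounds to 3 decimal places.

(4.967, 8.715)

df = n − k − 1 = 175 − 3 − 1 = 171.
t* = t_{0.01, 171} = 2.348352.
Margin = t* × SE = 2.348352 × 0.798 = 1.87399.
CI: 6.841 ± 1.87399 → (4.967, 8.715).
With 98% confidence, each one-unit increase in maternal BMI is associated with a change of between 4.967 and 8.715 g in infant birth weight, holding the other predictors fixed.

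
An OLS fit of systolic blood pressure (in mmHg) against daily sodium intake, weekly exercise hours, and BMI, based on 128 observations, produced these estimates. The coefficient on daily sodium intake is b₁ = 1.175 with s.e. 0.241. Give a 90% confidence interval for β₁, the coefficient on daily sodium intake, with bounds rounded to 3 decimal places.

(0.776, 1.574)

df = n − k − 1 = 128 − 3 − 1 = 124.
t* = t_{0.05, 124} = 1.657235.
Margin = t* × SE = 1.657235 × 0.241 = 0.39939.
CI: 1.175 ± 0.39939 → (0.776, 1.574).
With 90% confidence, each one-unit increase in daily sodium intake is associated with a change of between 0.776 and 1.574 mmHg in systolic blood pressure, holding the other predictors fixed.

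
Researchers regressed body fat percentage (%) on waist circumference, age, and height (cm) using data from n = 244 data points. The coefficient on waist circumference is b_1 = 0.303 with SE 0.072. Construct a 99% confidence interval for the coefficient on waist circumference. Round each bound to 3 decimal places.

df = n − k − 1 = 244 − 3 − 1 = 240.
t* = t_{0.005, 240} = 2.596469.
Margin = t* × SE = 2.596469 × 0.072 = 0.18695.
CI: 0.303 ± 0.18695 → (0.116, 0.490).
With 99% confidence, each one-unit increase in waist circumference is associated with a change of between 0.116 and 0.490 % in body fat percentage, holding the other predictors fixed.

(0.116, 0.490)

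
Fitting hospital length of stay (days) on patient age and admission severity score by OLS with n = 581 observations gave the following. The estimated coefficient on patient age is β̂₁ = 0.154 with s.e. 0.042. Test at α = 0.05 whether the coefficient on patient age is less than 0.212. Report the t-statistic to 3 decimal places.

H₀: β₁ = 0.212 vs H₁: β₁ < 0.212.
t = (β̂₁ − β₁⁰)/SE = (0.154 − 0.212) / 0.042 = -1.381.
df = n − k − 1 = 581 − 2 − 1 = 578.
One-sided p ≈ 0.0839, which is ≥ 0.05, so fail to reject H₀.
The data do not give significant evidence that the true slope on patient age is below 0.212 days per unit, holding the other predictors fixed.

t = -1.381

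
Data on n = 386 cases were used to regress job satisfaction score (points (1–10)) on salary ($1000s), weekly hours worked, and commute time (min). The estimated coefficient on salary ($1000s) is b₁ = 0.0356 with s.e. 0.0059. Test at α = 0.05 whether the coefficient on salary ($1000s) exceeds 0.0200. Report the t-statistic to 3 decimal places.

t = 2.644

H₀: β₁ = 0.0200 vs H₁: β₁ > 0.0200.
t = (b₁ − β₁⁰)/SE = (0.0356 − 0.0200) / 0.0059 = 2.644.
df = n − k − 1 = 386 − 3 − 1 = 382.
One-sided p ≈ 0.0043, which is < 0.05, so reject H₀.
There is evidence that the true slope on salary ($1000s) exceeds 0.0200 points (1–10) per unit, holding the other predictors fixed.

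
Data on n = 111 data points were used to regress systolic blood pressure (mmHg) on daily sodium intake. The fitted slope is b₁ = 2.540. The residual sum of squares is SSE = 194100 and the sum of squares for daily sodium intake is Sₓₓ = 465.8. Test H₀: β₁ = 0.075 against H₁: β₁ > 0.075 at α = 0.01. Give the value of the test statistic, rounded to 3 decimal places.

t = 1.261

MSE = SSE/(n − 2) = 194100/109 = 1780.73.
SE(b₁) = √(MSE/Sₓₓ) = √(1780.73/465.8) = 1.95524.
t = (2.540 − 0.075) / 1.95524 = 1.261.
df = n − 2 = 109.
One-sided p ≈ 0.1051, which is ≥ 0.01, so fail to reject H₀.
The data do not give significant evidence that the true slope on daily sodium intake exceeds 0.075 mmHg per unit.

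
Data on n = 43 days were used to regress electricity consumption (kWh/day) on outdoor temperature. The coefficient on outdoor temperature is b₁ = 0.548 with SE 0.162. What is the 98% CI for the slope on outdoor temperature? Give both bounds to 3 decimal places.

df = n − 2 = 43 − 2 = 41.
t* = t_{0.01, 41} = 2.420803.
Margin = t* × SE = 2.420803 × 0.162 = 0.39217.
CI: 0.548 ± 0.39217 → (0.156, 0.940).
With 98% confidence, each one-unit increase in outdoor temperature is associated with a change of between 0.156 and 0.940 kWh/day in electricity consumption.

(0.156, 0.940)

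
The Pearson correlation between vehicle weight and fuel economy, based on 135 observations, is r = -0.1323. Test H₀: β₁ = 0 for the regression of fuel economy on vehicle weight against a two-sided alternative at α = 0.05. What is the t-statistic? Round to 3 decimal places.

t = -1.539

t = r·√(n − 2)/√(1 − r²) = -0.1323·√133/√0.982497 = -1.539.
df = n − 2 = 133.
Two-sided p ≈ 0.1261, which is ≥ 0.05, so fail to reject H₀.
The data do not give significant evidence of a linear association between vehicle weight and fuel economy.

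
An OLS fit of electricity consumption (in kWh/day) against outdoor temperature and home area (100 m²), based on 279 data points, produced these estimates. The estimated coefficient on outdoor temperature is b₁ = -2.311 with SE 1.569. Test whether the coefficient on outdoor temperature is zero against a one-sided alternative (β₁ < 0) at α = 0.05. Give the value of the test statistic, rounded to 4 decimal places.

H₀: β₁ = 0 vs H₁: β₁ < 0.
t = (b₁ − β₁⁰)/SE = -2.311 / 1.569 = -1.4729.
df = n − k − 1 = 279 − 2 − 1 = 276.
One-sided p ≈ 0.0710, which is ≥ 0.05, so fail to reject H₀.
The data do not give significant evidence that the true slope on outdoor temperature is negative, holding the other predictors fixed.

t = -1.4729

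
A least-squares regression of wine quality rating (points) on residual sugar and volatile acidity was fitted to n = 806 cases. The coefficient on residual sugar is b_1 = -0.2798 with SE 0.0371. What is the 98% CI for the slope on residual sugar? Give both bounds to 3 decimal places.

df = n − k − 1 = 806 − 2 − 1 = 803.
t* = t_{0.01, 803} = 2.331001.
Margin = t* × SE = 2.331001 × 0.0371 = 0.08648.
CI: -0.2798 ± 0.08648 → (-0.366, -0.193).
With 98% confidence, each one-unit increase in residual sugar is associated with a change of between -0.366 and -0.193 points in wine quality rating, holding the other predictors fixed.

(-0.366, -0.193)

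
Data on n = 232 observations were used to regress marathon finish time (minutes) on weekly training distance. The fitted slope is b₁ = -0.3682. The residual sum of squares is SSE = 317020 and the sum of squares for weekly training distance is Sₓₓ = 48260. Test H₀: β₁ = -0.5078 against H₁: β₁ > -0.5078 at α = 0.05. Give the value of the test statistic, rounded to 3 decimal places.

MSE = SSE/(n − 2) = 317020/230 = 1378.35.
SE(b₁) = √(MSE/Sₓₓ) = √(1378.35/48260) = 0.169.
t = (-0.3682 − (-0.5078)) / 0.169 = 0.826.
df = n − 2 = 230.
One-sided p ≈ 0.2048, which is ≥ 0.05, so fail to reject H₀.
The data do not give significant evidence that the true slope on weekly training distance exceeds -0.5078 minutes per unit.

t = 0.826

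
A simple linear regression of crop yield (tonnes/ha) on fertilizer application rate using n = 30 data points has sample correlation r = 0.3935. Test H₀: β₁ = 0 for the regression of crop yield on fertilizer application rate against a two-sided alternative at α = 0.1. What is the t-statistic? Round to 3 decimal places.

t = r·√(n − 2)/√(1 − r²) = 0.3935·√28/√0.845158 = 2.265.
df = n − 2 = 28.
Two-sided p ≈ 0.0314, which is < 0.1, so reject H₀.
There is evidence of a linear association between fertilizer application rate and crop yield.

t = 2.265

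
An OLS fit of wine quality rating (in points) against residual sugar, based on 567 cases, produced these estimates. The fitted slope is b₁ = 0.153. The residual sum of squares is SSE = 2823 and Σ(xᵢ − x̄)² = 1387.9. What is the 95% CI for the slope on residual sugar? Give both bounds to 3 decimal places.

MSE = SSE/(n − 2) = 2823/565 = 4.99646.
SE(b₁) = √(MSE/Sₓₓ) = √(4.99646/1387.9) = 0.0600001.
df = n − 2 = 565.
t* = t_{0.025, 565} = 1.964172.
Margin = t* × SE = 1.964172 × 0.0600001 = 0.11785.
CI: 0.153 ± 0.11785 → (0.035, 0.271).
With 95% confidence, each one-unit increase in residual sugar is associated with a change of between 0.035 and 0.271 points in wine quality rating.

(0.035, 0.271)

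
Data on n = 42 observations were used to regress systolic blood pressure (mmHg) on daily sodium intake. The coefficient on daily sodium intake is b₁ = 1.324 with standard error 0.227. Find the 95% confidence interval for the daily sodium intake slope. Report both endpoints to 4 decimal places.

df = n − 2 = 42 − 2 = 40.
t* = t_{0.025, 40} = 2.021075.
Margin = t* × SE = 2.021075 × 0.227 = 0.458784.
CI: 1.324 ± 0.458784 → (0.8652, 1.7828).
With 95% confidence, each one-unit increase in daily sodium intake is associated with a change of between 0.8652 and 1.7828 mmHg in systolic blood pressure.

(0.8652, 1.7828)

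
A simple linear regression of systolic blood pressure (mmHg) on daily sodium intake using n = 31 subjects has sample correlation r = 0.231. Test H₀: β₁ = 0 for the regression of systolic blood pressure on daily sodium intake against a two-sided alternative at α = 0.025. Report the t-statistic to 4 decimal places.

t = 1.2786

t = r·√(n − 2)/√(1 − r²) = 0.231·√29/√0.946639 = 1.2786.
df = n − 2 = 29.
Two-sided p ≈ 0.2112, which is ≥ 0.025, so fail to reject H₀.
The data do not give significant evidence of a linear association between daily sodium intake and systolic blood pressure.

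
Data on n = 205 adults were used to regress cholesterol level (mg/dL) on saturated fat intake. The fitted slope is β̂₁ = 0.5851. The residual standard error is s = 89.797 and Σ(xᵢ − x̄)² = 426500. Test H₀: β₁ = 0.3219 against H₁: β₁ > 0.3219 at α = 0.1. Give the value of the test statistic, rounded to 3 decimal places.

SE(β̂₁) = s/√Sₓₓ = 89.797/√426500 = 0.1375.
t = (0.5851 − 0.3219) / 0.1375 = 1.914.
df = n − 2 = 203.
One-sided p ≈ 0.0285, which is < 0.1, so reject H₀.
There is evidence that the true slope on saturated fat intake exceeds 0.3219 mg/dL per unit.

t = 1.914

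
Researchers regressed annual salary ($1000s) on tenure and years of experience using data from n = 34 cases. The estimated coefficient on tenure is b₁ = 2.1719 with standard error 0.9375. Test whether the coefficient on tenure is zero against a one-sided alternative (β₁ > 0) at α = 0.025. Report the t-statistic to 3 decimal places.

t = 2.317

H₀: β₁ = 0 vs H₁: β₁ > 0.
t = (b₁ − β₁⁰)/SE = 2.1719 / 0.9375 = 2.317.
df = n − k − 1 = 34 − 2 − 1 = 31.
One-sided p ≈ 0.0136, which is < 0.025, so reject H₀.
There is evidence that the true slope on tenure is positive, holding the other predictors fixed.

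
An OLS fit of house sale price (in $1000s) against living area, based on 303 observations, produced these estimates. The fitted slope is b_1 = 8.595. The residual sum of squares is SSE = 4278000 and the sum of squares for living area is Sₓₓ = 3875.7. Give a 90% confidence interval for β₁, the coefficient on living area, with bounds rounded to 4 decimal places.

(5.4354, 11.7546)

MSE = SSE/(n − 2) = 4278000/301 = 14212.6.
SE(b_1) = √(MSE/Sₓₓ) = √(14212.6/3875.7) = 1.91497.
df = n − 2 = 301.
t* = t_{0.05, 301} = 1.649932.
Margin = t* × SE = 1.649932 × 1.91497 = 3.159570.
CI: 8.595 ± 3.159570 → (5.4354, 11.7546).
With 90% confidence, each one-unit increase in living area is associated with a change of between 5.4354 and 11.7546 $1000s in house sale price.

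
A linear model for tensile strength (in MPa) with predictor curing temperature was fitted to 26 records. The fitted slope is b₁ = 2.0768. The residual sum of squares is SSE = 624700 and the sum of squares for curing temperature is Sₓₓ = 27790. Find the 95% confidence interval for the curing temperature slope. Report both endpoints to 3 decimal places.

MSE = SSE/(n − 2) = 624700/24 = 26029.2.
SE(b₁) = √(MSE/Sₓₓ) = √(26029.2/27790) = 0.967801.
df = n − 2 = 24.
t* = t_{0.025, 24} = 2.063899.
Margin = t* × SE = 2.063899 × 0.967801 = 1.99744.
CI: 2.0768 ± 1.99744 → (0.079, 4.074).
With 95% confidence, each one-unit increase in curing temperature is associated with a change of between 0.079 and 4.074 MPa in tensile strength.

(0.079, 4.074)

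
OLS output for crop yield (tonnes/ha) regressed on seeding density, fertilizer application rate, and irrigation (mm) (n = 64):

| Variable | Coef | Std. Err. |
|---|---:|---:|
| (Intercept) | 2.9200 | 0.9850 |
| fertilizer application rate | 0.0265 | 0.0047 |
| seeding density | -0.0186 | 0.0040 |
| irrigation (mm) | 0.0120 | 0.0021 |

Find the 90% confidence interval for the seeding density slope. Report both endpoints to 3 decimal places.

Read off: b = -0.0186, SE = 0.0040 for seeding density.
df = n − k − 1 = 64 − 3 − 1 = 60.
t* = t_{0.05, 60} = 1.670649.
Margin = t* × SE = 1.670649 × 0.0040 = 0.00668.
CI: -0.0186 ± 0.00668 → (-0.025, -0.012).

(-0.025, -0.012)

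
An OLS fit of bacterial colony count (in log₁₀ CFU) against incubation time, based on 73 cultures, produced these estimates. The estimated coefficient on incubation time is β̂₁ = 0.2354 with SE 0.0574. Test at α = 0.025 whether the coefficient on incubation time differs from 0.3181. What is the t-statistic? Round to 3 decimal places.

H₀: β₁ = 0.3181 vs H₁: β₁ ≠ 0.3181.
t = (β̂₁ − β₁⁰)/SE = (0.2354 − 0.3181) / 0.0574 = -1.441.
df = n − 2 = 73 − 2 = 71.
Two-sided p ≈ 0.1540, which is ≥ 0.025, so fail to reject H₀.
The data are consistent with a true slope of 0.3181 log₁₀ CFU per unit of incubation time.

t = -1.441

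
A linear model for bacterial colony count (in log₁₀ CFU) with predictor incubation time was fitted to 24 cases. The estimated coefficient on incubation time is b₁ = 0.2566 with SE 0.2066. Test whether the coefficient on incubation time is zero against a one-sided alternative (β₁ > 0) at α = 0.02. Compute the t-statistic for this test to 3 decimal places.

t = 1.242

H₀: β₁ = 0 vs H₁: β₁ > 0.
t = (b₁ − β₁⁰)/SE = 0.2566 / 0.2066 = 1.242.
df = n − 2 = 24 − 2 = 22.
One-sided p ≈ 0.1137, which is ≥ 0.02, so fail to reject H₀.
The data do not give significant evidence that the true slope on incubation time is positive.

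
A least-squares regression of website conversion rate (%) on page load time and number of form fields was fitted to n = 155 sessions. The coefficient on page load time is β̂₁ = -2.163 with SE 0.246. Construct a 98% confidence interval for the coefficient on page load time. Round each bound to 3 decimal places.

(-2.741, -1.585)

df = n − k − 1 = 155 − 2 − 1 = 152.
t* = t_{0.01, 152} = 2.351131.
Margin = t* × SE = 2.351131 × 0.246 = 0.57838.
CI: -2.163 ± 0.57838 → (-2.741, -1.585).
With 98% confidence, each one-unit increase in page load time is associated with a change of between -2.741 and -1.585 % in website conversion rate, holding the other predictors fixed.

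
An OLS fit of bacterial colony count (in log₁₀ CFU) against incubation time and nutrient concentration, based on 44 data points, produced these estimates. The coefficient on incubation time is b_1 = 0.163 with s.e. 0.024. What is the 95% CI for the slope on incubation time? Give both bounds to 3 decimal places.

df = n − k − 1 = 44 − 2 − 1 = 41.
t* = t_{0.025, 41} = 2.019541.
Margin = t* × SE = 2.019541 × 0.024 = 0.04847.
CI: 0.163 ± 0.04847 → (0.115, 0.211).
With 95% confidence, each one-unit increase in incubation time is associated with a change of between 0.115 and 0.211 log₁₀ CFU in bacterial colony count, holding the other predictors fixed.

(0.115, 0.211)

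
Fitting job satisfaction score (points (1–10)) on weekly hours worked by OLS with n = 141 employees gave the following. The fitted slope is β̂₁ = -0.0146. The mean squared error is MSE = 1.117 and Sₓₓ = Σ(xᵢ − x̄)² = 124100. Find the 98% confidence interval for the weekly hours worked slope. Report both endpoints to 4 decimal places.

SE(β̂₁) = √(MSE/Sₓₓ) = √(1.117/124100) = 0.00300013.
df = n − 2 = 139.
t* = t_{0.01, 139} = 2.353474.
Margin = t* × SE = 2.353474 × 0.00300013 = 0.007061.
CI: -0.0146 ± 0.007061 → (-0.0217, -0.0075).
With 98% confidence, each one-unit increase in weekly hours worked is associated with a change of between -0.0217 and -0.0075 points (1–10) in job satisfaction score.

(-0.0217, -0.0075)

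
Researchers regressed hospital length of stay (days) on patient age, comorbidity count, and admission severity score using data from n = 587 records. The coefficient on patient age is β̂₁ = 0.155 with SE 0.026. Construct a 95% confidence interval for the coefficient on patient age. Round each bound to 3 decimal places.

df = n − k − 1 = 587 − 3 − 1 = 583.
t* = t_{0.025, 583} = 1.964041.
Margin = t* × SE = 1.964041 × 0.026 = 0.05107.
CI: 0.155 ± 0.05107 → (0.104, 0.206).
With 95% confidence, each one-unit increase in patient age is associated with a change of between 0.104 and 0.206 days in hospital length of stay, holding the other predictors fixed.

(0.104, 0.206)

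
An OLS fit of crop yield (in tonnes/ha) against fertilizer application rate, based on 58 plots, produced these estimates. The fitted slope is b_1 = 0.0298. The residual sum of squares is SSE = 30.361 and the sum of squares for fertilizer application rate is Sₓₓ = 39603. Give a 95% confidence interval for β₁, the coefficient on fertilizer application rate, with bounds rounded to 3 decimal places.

MSE = SSE/(n − 2) = 30.361/56 = 0.542161.
SE(b_1) = √(MSE/Sₓₓ) = √(0.542161/39603) = 0.00369999.
df = n − 2 = 56.
t* = t_{0.025, 56} = 2.003241.
Margin = t* × SE = 2.003241 × 0.00369999 = 0.00741.
CI: 0.0298 ± 0.00741 → (0.022, 0.037).
With 95% confidence, each one-unit increase in fertilizer application rate is associated with a change of between 0.022 and 0.037 tonnes/ha in crop yield.

(0.022, 0.037)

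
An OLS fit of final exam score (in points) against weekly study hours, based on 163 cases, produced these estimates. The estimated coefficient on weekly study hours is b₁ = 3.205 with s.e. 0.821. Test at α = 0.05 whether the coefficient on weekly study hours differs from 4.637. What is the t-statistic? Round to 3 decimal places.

H₀: β₁ = 4.637 vs H₁: β₁ ≠ 4.637.
t = (b₁ − β₁⁰)/SE = (3.205 − 4.637) / 0.821 = -1.744.
df = n − 2 = 163 − 2 = 161.
Two-sided p ≈ 0.0830, which is ≥ 0.05, so fail to reject H₀.
The data are consistent with a true slope of 4.637 points per unit of weekly study hours.

t = -1.744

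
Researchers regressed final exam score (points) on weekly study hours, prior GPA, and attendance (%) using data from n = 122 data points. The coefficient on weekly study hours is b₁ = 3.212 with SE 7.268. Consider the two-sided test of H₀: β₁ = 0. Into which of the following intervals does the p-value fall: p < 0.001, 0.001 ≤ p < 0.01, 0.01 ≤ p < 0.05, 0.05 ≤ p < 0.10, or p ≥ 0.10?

t = 3.212 / 7.268 = 0.442.
df = n − k − 1 = 122 − 3 − 1 = 118.
Two-sided p = 2·P(T_{118} > |t|) ≈ 0.6593.
So p ≥ 0.10.

p ≥ 0.10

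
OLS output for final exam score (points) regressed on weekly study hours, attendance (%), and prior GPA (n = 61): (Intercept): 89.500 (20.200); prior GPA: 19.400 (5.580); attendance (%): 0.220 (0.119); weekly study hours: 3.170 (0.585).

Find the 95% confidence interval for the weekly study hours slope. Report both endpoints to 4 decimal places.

Read off: b = 3.170, SE = 0.585 for weekly study hours.
df = n − k − 1 = 61 − 3 − 1 = 57.
t* = t_{0.025, 57} = 2.002465.
Margin = t* × SE = 2.002465 × 0.585 = 1.171442.
CI: 3.170 ± 1.171442 → (1.9986, 4.3414).

(1.9986, 4.3414)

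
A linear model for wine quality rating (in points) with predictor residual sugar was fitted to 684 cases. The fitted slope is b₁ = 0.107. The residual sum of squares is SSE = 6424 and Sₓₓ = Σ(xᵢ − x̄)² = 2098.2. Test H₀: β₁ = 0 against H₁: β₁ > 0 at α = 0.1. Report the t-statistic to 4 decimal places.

MSE = SSE/(n − 2) = 6424/682 = 9.41935.
SE(b₁) = √(MSE/Sₓₓ) = √(9.41935/2098.2) = 0.0670019.
t = 0.107 / 0.0670019 = 1.5970.
df = n − 2 = 682.
One-sided p ≈ 0.0554, which is < 0.1, so reject H₀.
There is evidence that the true slope on residual sugar is positive.

t = 1.5970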